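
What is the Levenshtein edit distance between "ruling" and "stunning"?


Word 1: "ruling" (length 6)
Word 2: "stunning" (length 8)
One optimal edit sequence (insert/delete/substitute each cost 1):
  1. insert 's'  (+1)
  2. substitute 'r' -> 't'  (+1)
  3. keep 'u'
  4. insert 'n'  (+1)
  5. substitute 'l' -> 'n'  (+1)
  6. keep 'i'
  7. keep 'n'
  8. keep 'g'
Total edit operations: 4
Edit distance = 4


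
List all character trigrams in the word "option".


Word: "option" (length 6)
Number of trigrams = 6 - 3 + 1 = 4
  Position 0: "opt"
  Position 1: "pti"
  Position 2: "tio"
  Position 3: "ion"
Trigrams = "opt", "pti", "tio", "ion"


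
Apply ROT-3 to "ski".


Word: "ski"
Shift: 3
Each letter → (letter + shift) mod 26:
  's' (18) + 3 = 21 → 'v'
  'k' (10) + 3 = 13 → 'n'
  'i' (8) + 3 = 11 → 'l'
Result = "vnl"


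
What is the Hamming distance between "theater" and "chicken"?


Comparing character by character (same length = 7):
  Pos 0: 't' vs 'c' !=
  Pos 1: 'h' vs 'h' =
  Pos 2: 'e' vs 'i' !=
  Pos 3: 'a' vs 'c' !=
  Pos 4: 't' vs 'k' !=
  Pos 5: 'e' vs 'e' =
  Pos 6: 'r' vs 'n' !=
Hamming distance = 5


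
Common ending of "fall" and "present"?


Word 1: "fall"
Word 2: "present"
Comparing from end:
  Pos -1: 'l' != 't' (stop)
LCS = "" (length 0)


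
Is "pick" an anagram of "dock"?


Word 1: "dock" → sorted: cdko
Word 2: "pick" → sorted: cikp
Same letters? cdko != cikp
Anagram = No


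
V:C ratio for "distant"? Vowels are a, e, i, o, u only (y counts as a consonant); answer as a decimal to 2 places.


Word: "distant"
Vowels (a,e,i,o,u): 2
Consonants: 5
Ratio = 2/5
= 0.40


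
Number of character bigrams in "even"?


Word: "even" (length 4)
Number of 2-grams = length - 2 + 1 = 4 - 2 + 1
= 3


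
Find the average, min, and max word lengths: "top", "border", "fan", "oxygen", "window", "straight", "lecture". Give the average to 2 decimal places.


Lengths: "top"=3, "border"=6, "fan"=3, "oxygen"=6, "window"=6, "straight"=8, "lecture"=7
Sum = 39, Count = 7
Average = 39/7 = 5.57
= avg=5.57, min=3, max=8


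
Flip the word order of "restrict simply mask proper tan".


Original: "restrict simply mask proper tan"
Words (1..n): restrict | simply | mask | proper | tan
Reversed (n..1): tan | proper | mask | simply | restrict
Result = "tan proper mask simply restrict"


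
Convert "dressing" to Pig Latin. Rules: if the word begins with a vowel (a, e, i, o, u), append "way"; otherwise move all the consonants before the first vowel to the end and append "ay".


Word: "dressing"
Starts with consonant(s) → move to end, add 'ay'
Consonant cluster: "dr"
Pig Latin = "essingdray"


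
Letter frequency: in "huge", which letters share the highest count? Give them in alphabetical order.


Word: "huge"
Letter counts:
  'e': 1
  'g': 1
  'h': 1
  'u': 1
Maximum count = 1
Most frequent = 'e', 'g', 'h', 'u' (1 time each)


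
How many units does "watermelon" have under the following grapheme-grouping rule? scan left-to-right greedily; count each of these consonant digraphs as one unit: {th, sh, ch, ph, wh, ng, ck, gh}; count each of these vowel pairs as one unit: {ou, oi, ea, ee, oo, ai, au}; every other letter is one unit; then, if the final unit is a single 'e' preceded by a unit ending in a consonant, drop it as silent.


Word: "watermelon" (10 letters)
Left-to-right scan:
  1. 'w' (letter)
  2. 'a' (letter)
  3. 't' (letter)
  4. 'e' (letter)
  5. 'r' (letter)
  6. 'm' (letter)
  7. 'e' (letter)
  8. 'l' (letter)
  9. 'o' (letter)
  10. 'n' (letter)
Units from scan: 10
Sound units = 10 units


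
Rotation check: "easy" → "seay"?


Word: "easy", Candidate: "seay"
Method: check if candidate is substring of word+word
"easyeasy" contains "seay"? No
Is rotation = No


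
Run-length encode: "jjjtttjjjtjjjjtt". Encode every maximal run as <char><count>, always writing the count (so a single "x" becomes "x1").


String: "jjjtttjjjtjjjjtt"
Scanning for consecutive runs:
  'j' x 3
  't' x 3
  'j' x 3
  't' x 1
  'j' x 4
  't' x 2
RLE = "j3t3j3t1j4t2"


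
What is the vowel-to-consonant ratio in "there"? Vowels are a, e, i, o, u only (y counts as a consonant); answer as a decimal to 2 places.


Word: "there"
Vowels (a,e,i,o,u): 2
Consonants: 3
Ratio = 2/3
= 0.67


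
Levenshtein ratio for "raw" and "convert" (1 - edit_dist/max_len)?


Word 1: "raw" (length 3)
Word 2: "convert" (length 7)
One optimal edit sequence:
  1. insert 'c'  (+1)
  2. insert 'o'  (+1)
  3. insert 'n'  (+1)
  4. insert 'v'  (+1)
  5. substitute 'r' -> 'e'  (+1)
  6. substitute 'a' -> 'r'  (+1)
  7. substitute 'w' -> 't'  (+1)
Edit distance = 7
Max length = max(3, 7) = 7
Similarity = 1 - 7/7
= 0.0000


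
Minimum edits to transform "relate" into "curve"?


Word 1: "relate" (length 6)
Word 2: "curve" (length 5)
One optimal edit sequence (insert/delete/substitute each cost 1):
  1. delete 'r'  (+1)
  2. substitute 'e' -> 'c'  (+1)
  3. substitute 'l' -> 'u'  (+1)
  4. substitute 'a' -> 'r'  (+1)
  5. substitute 't' -> 'v'  (+1)
  6. keep 'e'
Total edit operations: 5
Edit distance = 5


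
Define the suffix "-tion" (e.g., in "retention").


Suffix: -tion
Example: retention (retain + -tion, with a spelling change)
Meaning = act or process


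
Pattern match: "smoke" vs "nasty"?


Pattern of "smoke": [0, 1, 2, 3, 4]
Pattern of "nasty": [0, 1, 2, 3, 4]
Patterns match
Same pattern = Yes


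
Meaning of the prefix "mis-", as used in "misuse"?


Prefix: mis-
As in: misuse -> mis- + use
Meaning = wrongly


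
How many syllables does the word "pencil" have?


Word: "pencil"
Syllable breakdown: pen / cil
Counting: 2 parts
= 2 syllables


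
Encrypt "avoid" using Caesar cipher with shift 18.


Word: "avoid"
Shift: 18
Each letter → (letter + shift) mod 26:
  'a' (0) + 18 = 18 → 's'
  'v' (21) + 18 = 13 → 'n'
  'o' (14) + 18 = 6 → 'g'
  'i' (8) + 18 = 0 → 'a'
  'd' (3) + 18 = 21 → 'v'
Result = "sngav"


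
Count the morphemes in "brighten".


Word: "brighten"
Morphemes: bright + -en
Each morpheme carries meaning
= 2 morphemes


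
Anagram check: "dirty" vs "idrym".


Word 1: "dirty" → sorted: dirty
Word 2: "idrym" → sorted: dimry
Same letters? dirty != dimry
Anagram = No


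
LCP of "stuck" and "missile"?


Word 1: "stuck"
Word 2: "missile"
Comparing from start:
  Pos 0: 's' != 'm' (stop)
LCP = "" (length 0)


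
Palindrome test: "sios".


Word: "sios"
Reversed: "sois"
Forward == Backward? sios != sois
Palindrome = No


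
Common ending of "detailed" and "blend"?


Word 1: "detailed"
Word 2: "blend"
Comparing from end:
  Pos -1: 'd' == 'd'
  Pos -2: 'e' != 'n' (stop)
LCS = "d" (length 1)


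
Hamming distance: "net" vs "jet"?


Comparing character by character (same length = 3):
  Pos 0: 'n' vs 'j' !=
  Pos 1: 'e' vs 'e' =
  Pos 2: 't' vs 't' =
Hamming distance = 1


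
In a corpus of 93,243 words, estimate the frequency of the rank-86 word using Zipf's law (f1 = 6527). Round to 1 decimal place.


Zipf's law: f(r) = f(1) / r
f(1) = 6527
f(86) = 6527 / 86
= 75.9 occurrences


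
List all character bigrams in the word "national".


Word: "national" (length 8)
Number of bigrams = 8 - 2 + 1 = 7
  Position 0: "na"
  Position 1: "at"
  Position 2: "ti"
  Position 3: "io"
  Position 4: "on"
  Position 5: "na"
  Position 6: "al"
Bigrams = "na", "at", "ti", "io", "on", "na", "al"


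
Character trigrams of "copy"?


Word: "copy" (length 4)
Number of trigrams = 4 - 3 + 1 = 2
  Position 0: "cop"
  Position 1: "opy"
Trigrams = "cop", "opy"


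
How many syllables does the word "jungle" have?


Word: "jungle"
Syllable breakdown: jun | gle
Counting: 2 parts
= 2 syllables


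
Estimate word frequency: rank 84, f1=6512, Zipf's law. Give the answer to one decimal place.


Zipf's law: f(r) = f(1) / r
f(1) = 6512
f(84) = 6512 / 84
= 77.5 occurrences


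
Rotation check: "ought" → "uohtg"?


Word: "ought", Candidate: "uohtg"
Method: check if candidate is substring of word+word
"oughtought" contains "uohtg"? No
Is rotation = No


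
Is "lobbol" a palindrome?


Word: "lobbol"
Reversed: "lobbol"
Forward == Backward? lobbol == lobbol
Palindrome = Yes


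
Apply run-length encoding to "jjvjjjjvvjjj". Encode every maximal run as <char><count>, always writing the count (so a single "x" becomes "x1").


String: "jjvjjjjvvjjj"
Scanning for consecutive runs:
  'j' x 2
  'v' x 1
  'j' x 4
  'v' x 2
  'j' x 3
RLE = "j2v1j4v2j3"


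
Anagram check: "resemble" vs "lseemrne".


Word 1: "resemble" → sorted: beeelmrs
Word 2: "lseemrne" → sorted: eeelmnrs
Same letters? beeelmrs != eeelmnrs
Anagram = No


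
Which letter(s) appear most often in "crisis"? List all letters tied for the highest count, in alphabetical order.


Word: "crisis"
Letter counts:
  'c': 1
  'i': 2
  'r': 1
  's': 2
Maximum count = 2
Most frequent = 'i', 's' (2 times each)


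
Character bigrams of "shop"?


Word: "shop" (length 4)
Number of bigrams = 4 - 2 + 1 = 3
  Position 0: "sh"
  Position 1: "ho"
  Position 2: "op"
Bigrams = "sh", "ho", "op"


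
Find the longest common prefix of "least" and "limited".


Word 1: "least"
Word 2: "limited"
Comparing from start:
  Pos 0: 'l' == 'l'
  Pos 1: 'e' != 'i' (stop)
LCP = "l" (length 1)


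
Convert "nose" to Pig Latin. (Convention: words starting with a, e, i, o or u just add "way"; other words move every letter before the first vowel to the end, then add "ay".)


Word: "nose"
Starts with consonant(s) → move to end, add 'ay'
Consonant cluster: "n"
Pig Latin = "osenay"


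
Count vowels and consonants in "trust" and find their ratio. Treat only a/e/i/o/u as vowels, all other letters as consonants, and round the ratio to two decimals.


Word: "trust"
Vowels (a,e,i,o,u): 1
Consonants: 4
Ratio = 1/4
= 0.25


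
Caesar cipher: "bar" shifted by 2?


Word: "bar"
Shift: 2
Each letter → (letter + shift) mod 26:
  'b' (1) + 2 = 3 → 'd'
  'a' (0) + 2 = 2 → 'c'
  'r' (17) + 2 = 19 → 't'
Result = "dct"


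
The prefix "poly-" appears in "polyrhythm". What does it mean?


Prefix: poly-
As in: polyrhythm -> poly- + rhythm
Meaning = many


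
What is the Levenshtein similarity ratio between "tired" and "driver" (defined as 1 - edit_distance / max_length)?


Word 1: "tired" (length 5)
Word 2: "driver" (length 6)
One optimal edit sequence:
  1. insert 'd'  (+1)
  2. substitute 't' -> 'r'  (+1)
  3. keep 'i'
  4. substitute 'r' -> 'v'  (+1)
  5. keep 'e'
  6. substitute 'd' -> 'r'  (+1)
Edit distance = 4
Max length = max(5, 6) = 6
Similarity = 1 - 4/6
= 0.3333


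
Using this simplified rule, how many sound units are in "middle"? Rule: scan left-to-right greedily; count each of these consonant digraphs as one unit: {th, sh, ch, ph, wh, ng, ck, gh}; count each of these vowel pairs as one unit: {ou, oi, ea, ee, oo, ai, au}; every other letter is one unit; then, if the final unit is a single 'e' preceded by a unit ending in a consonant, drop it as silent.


Word: "middle" (6 letters)
Left-to-right scan:
  1. 'm' (letter)
  2. 'i' (letter)
  3. 'd' (letter)
  4. 'd' (letter)
  5. 'l' (letter)
  6. 'e' (letter)
Units from scan: 6
Final unit is 'e' after a consonant -> drop as silent (-1)
Sound units = 5 units


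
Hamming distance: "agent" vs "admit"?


Comparing character by character (same length = 5):
  Pos 0: 'a' vs 'a' =
  Pos 1: 'g' vs 'd' !=
  Pos 2: 'e' vs 'm' !=
  Pos 3: 'n' vs 'i' !=
  Pos 4: 't' vs 't' =
Hamming distance = 3


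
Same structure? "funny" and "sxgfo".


Pattern of "funny": [0, 1, 2, 2, 3]
Pattern of "sxgfo": [0, 1, 2, 3, 4]
Patterns do not match
Same pattern = No


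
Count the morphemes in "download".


Word: "download"
Morphemes: down- | load
Each morpheme carries meaning
= 2 morphemes


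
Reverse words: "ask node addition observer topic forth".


Original: "ask node addition observer topic forth"
Words (1..n): ask | node | addition | observer | topic | forth
Reversed (n..1): forth | topic | observer | addition | node | ask
Result = "forth topic observer addition node ask"


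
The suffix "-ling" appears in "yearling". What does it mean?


Suffix: -ling
Example: yearling (year + -ling)
Meaning = small / young


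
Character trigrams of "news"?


Word: "news" (length 4)
Number of trigrams = 4 - 3 + 1 = 2
  Position 0: "new"
  Position 1: "ews"
Trigrams = "new", "ews"


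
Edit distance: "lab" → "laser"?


Word 1: "lab" (length 3)
Word 2: "laser" (length 5)
One optimal edit sequence (insert/delete/substitute each cost 1):
  1. keep 'l'
  2. keep 'a'
  3. insert 's'  (+1)
  4. insert 'e'  (+1)
  5. substitute 'b' -> 'r'  (+1)
Total edit operations: 3
Edit distance = 3


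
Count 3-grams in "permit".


Word: "permit" (length 6)
Number of 3-grams = length - 3 + 1 = 6 - 3 + 1
= 4


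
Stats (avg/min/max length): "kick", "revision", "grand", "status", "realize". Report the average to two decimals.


Lengths: "kick"=4, "revision"=8, "grand"=5, "status"=6, "realize"=7
Sum = 30, Count = 5
Average = 30/5 = 6.00
= avg=6.00, min=4, max=8


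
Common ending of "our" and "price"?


Word 1: "our"
Word 2: "price"
Comparing from end:
  Pos -1: 'r' != 'e' (stop)
LCS = "" (length 0)


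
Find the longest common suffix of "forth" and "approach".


Word 1: "forth"
Word 2: "approach"
Comparing from end:
  Pos -1: 'h' == 'h'
  Pos -2: 't' != 'c' (stop)
LCS = "h" (length 1)


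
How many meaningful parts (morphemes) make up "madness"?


Word: "madness"
Morphemes: mad / -ness
Each morpheme carries meaning
= 2 morphemes


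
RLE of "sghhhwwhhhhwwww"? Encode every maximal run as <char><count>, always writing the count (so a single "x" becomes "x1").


String: "sghhhwwhhhhwwww"
Scanning for consecutive runs:
  's' x 1
  'g' x 1
  'h' x 3
  'w' x 2
  'h' x 4
  'w' x 4
RLE = "s1g1h3w2h4w4"


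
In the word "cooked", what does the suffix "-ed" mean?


Suffix: -ed
As in: cooked -> cook + -ed
Meaning = past tense


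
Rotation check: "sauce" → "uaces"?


Word: "sauce", Candidate: "uaces"
Method: check if candidate is substring of word+word
"saucesauce" contains "uaces"? No
Is rotation = No


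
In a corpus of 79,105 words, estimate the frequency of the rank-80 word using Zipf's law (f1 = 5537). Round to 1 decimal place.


Zipf's law: f(r) = f(1) / r
f(1) = 5537
f(80) = 5537 / 80
= 69.2 occurrences


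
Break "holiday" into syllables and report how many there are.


Word: "holiday"
Syllable breakdown: hol | i | day
Counting: 3 parts
= 3 syllables


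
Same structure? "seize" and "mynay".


Pattern of "seize": [0, 1, 2, 3, 1]
Pattern of "mynay": [0, 1, 2, 3, 1]
Patterns match
Same pattern = Yes


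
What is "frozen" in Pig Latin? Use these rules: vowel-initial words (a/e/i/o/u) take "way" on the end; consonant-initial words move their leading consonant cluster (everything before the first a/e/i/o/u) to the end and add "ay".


Word: "frozen"
Starts with consonant(s) → move to end, add 'ay'
Consonant cluster: "fr"
Pig Latin = "ozenfray"


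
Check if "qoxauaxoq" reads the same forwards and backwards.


Word: "qoxauaxoq"
Reversed: "qoxauaxoq"
Forward == Backward? qoxauaxoq == qoxauaxoq
Palindrome = Yes


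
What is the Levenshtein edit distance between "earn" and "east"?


Word 1: "earn" (length 4)
Word 2: "east" (length 4)
One optimal edit sequence (insert/delete/substitute each cost 1):
  1. keep 'e'
  2. keep 'a'
  3. substitute 'r' -> 's'  (+1)
  4. substitute 'n' -> 't'  (+1)
Total edit operations: 2
Edit distance = 2


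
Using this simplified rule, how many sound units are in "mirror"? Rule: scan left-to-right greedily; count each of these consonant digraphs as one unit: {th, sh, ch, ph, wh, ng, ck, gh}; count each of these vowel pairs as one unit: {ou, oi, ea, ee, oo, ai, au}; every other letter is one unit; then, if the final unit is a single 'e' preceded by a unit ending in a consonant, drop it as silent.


Word: "mirror" (6 letters)
Left-to-right scan:
  1. 'm' (letter)
  2. 'i' (letter)
  3. 'r' (letter)
  4. 'r' (letter)
  5. 'o' (letter)
  6. 'r' (letter)
Units from scan: 6
Sound units = 6 units


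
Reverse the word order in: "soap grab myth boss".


Original: "soap grab myth boss"
Words (1..n): soap | grab | myth | boss
Reversed (n..1): boss | myth | grab | soap
Result = "boss myth grab soap"


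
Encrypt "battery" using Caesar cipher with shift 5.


Word: "battery"
Shift: 5
Each letter → (letter + shift) mod 26:
  'b' (1) + 5 = 6 → 'g'
  'a' (0) + 5 = 5 → 'f'
  't' (19) + 5 = 24 → 'y'
  't' (19) + 5 = 24 → 'y'
  'e' (4) + 5 = 9 → 'j'
  'r' (17) + 5 = 22 → 'w'
  'y' (24) + 5 = 3 → 'd'
Result = "gfyyjwd"


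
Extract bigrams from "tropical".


Word: "tropical" (length 8)
Number of bigrams = 8 - 2 + 1 = 7
  Position 0: "tr"
  Position 1: "ro"
  Position 2: "op"
  Position 3: "pi"
  Position 4: "ic"
  Position 5: "ca"
  Position 6: "al"
Bigrams = "tr", "ro", "op", "pi", "ic", "ca", "al"


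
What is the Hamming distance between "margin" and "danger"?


Comparing character by character (same length = 6):
  Pos 0: 'm' vs 'd' !=
  Pos 1: 'a' vs 'a' =
  Pos 2: 'r' vs 'n' !=
  Pos 3: 'g' vs 'g' =
  Pos 4: 'i' vs 'e' !=
  Pos 5: 'n' vs 'r' !=
Hamming distance = 4


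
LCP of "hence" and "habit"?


Word 1: "hence"
Word 2: "habit"
Comparing from start:
  Pos 0: 'h' == 'h'
  Pos 1: 'e' != 'a' (stop)
LCP = "h" (length 1)


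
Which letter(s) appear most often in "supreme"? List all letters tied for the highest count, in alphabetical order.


Word: "supreme"
Letter counts:
  'e': 2
  'm': 1
  'p': 1
  'r': 1
  's': 1
  'u': 1
Maximum count = 2
Most frequent = 'e' (2 times each)


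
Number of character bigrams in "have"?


Word: "have" (length 4)
Number of 2-grams = length - 2 + 1 = 4 - 2 + 1
= 3


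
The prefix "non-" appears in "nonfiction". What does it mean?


Prefix: non-
As in: nonfiction -> non- + fiction
Meaning = not


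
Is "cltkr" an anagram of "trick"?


Word 1: "trick" → sorted: cikrt
Word 2: "cltkr" → sorted: cklrt
Same letters? cikrt != cklrt
Anagram = No


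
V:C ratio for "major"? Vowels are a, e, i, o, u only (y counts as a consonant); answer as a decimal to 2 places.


Word: "major"
Vowels (a,e,i,o,u): 2
Consonants: 3
Ratio = 2/3
= 0.67


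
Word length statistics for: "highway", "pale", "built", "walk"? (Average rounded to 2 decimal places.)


Lengths: "highway"=7, "pale"=4, "built"=5, "walk"=4
Sum = 20, Count = 4
Average = 20/4 = 5.00
= avg=5.00, min=4, max=7


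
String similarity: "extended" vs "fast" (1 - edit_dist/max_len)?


Word 1: "extended" (length 8)
Word 2: "fast" (length 4)
One optimal edit sequence:
  1. delete 'e'  (+1)
  2. delete 'x'  (+1)
  3. delete 't'  (+1)
  4. delete 'e'  (+1)
  5. substitute 'n' -> 'f'  (+1)
  6. substitute 'd' -> 'a'  (+1)
  7. substitute 'e' -> 's'  (+1)
  8. substitute 'd' -> 't'  (+1)
Edit distance = 8
Max length = max(8, 4) = 8
Similarity = 1 - 8/8
= 0.0000


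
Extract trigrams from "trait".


Word: "trait" (length 5)
Number of trigrams = 5 - 3 + 1 = 3
  Position 0: "tra"
  Position 1: "rai"
  Position 2: "ait"
Trigrams = "tra", "rai", "ait"


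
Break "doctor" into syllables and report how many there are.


Word: "doctor"
Syllable breakdown: doc · tor
Counting: 2 parts
= 2 syllables


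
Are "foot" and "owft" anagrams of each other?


Word 1: "foot" → sorted: foot
Word 2: "owft" → sorted: fotw
Same letters? foot != fotw
Anagram = No


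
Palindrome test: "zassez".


Word: "zassez"
Reversed: "zessaz"
Forward == Backward? zassez != zessaz
Palindrome = No


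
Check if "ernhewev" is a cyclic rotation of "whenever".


Word: "whenever", Candidate: "ernhewev"
Method: check if candidate is substring of word+word
"wheneverwhenever" contains "ernhewev"? No
Is rotation = No


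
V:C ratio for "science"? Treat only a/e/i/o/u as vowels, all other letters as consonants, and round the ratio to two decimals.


Word: "science"
Vowels (a,e,i,o,u): 3
Consonants: 4
Ratio = 3/4
= 0.75


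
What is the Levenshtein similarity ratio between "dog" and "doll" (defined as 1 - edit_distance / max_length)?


Word 1: "dog" (length 3)
Word 2: "doll" (length 4)
One optimal edit sequence:
  1. keep 'd'
  2. keep 'o'
  3. insert 'l'  (+1)
  4. substitute 'g' -> 'l'  (+1)
Edit distance = 2
Max length = max(3, 4) = 4
Similarity = 1 - 2/4
= 0.5000


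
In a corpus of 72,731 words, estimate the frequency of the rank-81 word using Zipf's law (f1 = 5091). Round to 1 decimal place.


Zipf's law: f(r) = f(1) / r
f(1) = 5091
f(81) = 5091 / 81
= 62.9 occurrences


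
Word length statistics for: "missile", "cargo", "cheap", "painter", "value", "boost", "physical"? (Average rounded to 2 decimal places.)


Lengths: "missile"=7, "cargo"=5, "cheap"=5, "painter"=7, "value"=5, "boost"=5, "physical"=8
Sum = 42, Count = 7
Average = 42/7 = 6.00
= avg=6.00, min=5, max=8


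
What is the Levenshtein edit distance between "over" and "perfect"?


Word 1: "over" (length 4)
Word 2: "perfect" (length 7)
One optimal edit sequence (insert/delete/substitute each cost 1):
  1. insert 'p'  (+1)
  2. insert 'e'  (+1)
  3. substitute 'o' -> 'r'  (+1)
  4. substitute 'v' -> 'f'  (+1)
  5. keep 'e'
  6. insert 'c'  (+1)
  7. substitute 'r' -> 't'  (+1)
Total edit operations: 6
Edit distance = 6


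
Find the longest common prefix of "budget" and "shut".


Word 1: "budget"
Word 2: "shut"
Comparing from start:
  Pos 0: 'b' != 's' (stop)
LCP = "" (length 0)


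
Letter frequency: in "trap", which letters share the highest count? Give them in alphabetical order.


Word: "trap"
Letter counts:
  'a': 1
  'p': 1
  'r': 1
  't': 1
Maximum count = 1
Most frequent = 'a', 'p', 'r', 't' (1 time each)


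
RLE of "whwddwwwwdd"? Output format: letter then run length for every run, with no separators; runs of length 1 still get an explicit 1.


String: "whwddwwwwdd"
Scanning for consecutive runs:
  'w' x 1
  'h' x 1
  'w' x 1
  'd' x 2
  'w' x 4
  'd' x 2
RLE = "w1h1w1d2w4d2"


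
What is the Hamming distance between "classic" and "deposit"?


Comparing character by character (same length = 7):
  Pos 0: 'c' vs 'd' !=
  Pos 1: 'l' vs 'e' !=
  Pos 2: 'a' vs 'p' !=
  Pos 3: 's' vs 'o' !=
  Pos 4: 's' vs 's' =
  Pos 5: 'i' vs 'i' =
  Pos 6: 'c' vs 't' !=
Hamming distance = 5


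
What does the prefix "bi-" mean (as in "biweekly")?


Prefix: bi-
As in: biweekly -> bi- + weekly
Meaning = two


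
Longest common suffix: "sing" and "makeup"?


Word 1: "sing"
Word 2: "makeup"
Comparing from end:
  Pos -1: 'g' != 'p' (stop)
LCS = "" (length 0)


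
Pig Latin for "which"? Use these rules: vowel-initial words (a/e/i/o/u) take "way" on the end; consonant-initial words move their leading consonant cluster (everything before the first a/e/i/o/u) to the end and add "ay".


Word: "which"
Starts with consonant(s) → move to end, add 'ay'
Consonant cluster: "wh"
Pig Latin = "ichwhay"


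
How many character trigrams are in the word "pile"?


Word: "pile" (length 4)
Number of 3-grams = length - 3 + 1 = 4 - 3 + 1
= 2


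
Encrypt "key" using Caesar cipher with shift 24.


Word: "key"
Shift: 24
Each letter → (letter + shift) mod 26:
  'k' (10) + 24 = 8 → 'i'
  'e' (4) + 24 = 2 → 'c'
  'y' (24) + 24 = 22 → 'w'
Result = "icw"


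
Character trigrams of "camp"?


Word: "camp" (length 4)
Number of trigrams = 4 - 3 + 1 = 2
  Position 0: "cam"
  Position 1: "amp"
Trigrams = "cam", "amp"


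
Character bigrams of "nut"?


Word: "nut" (length 3)
Number of bigrams = 3 - 2 + 1 = 2
  Position 0: "nu"
  Position 1: "ut"
Bigrams = "nu", "ut"


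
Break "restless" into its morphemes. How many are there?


Word: "restless"
Morphemes: rest | -less
Each morpheme carries meaning
= 2 morphemes


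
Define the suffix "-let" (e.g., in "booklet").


Suffix: -let
Example: booklet = book + -let
Meaning = small


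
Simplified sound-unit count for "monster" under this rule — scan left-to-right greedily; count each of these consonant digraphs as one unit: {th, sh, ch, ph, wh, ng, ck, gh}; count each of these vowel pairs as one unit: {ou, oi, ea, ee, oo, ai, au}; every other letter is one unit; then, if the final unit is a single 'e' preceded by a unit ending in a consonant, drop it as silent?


Word: "monster" (7 letters)
Left-to-right scan:
  1. 'm' (letter)
  2. 'o' (letter)
  3. 'n' (letter)
  4. 's' (letter)
  5. 't' (letter)
  6. 'e' (letter)
  7. 'r' (letter)
Units from scan: 7
Sound units = 7 units


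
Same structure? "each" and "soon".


Pattern of "each": [0, 1, 2, 3]
Pattern of "soon": [0, 1, 1, 2]
Patterns do not match
Same pattern = No


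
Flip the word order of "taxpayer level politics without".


Original: "taxpayer level politics without"
Words (1..n): taxpayer | level | politics | without
Reversed (n..1): without | politics | level | taxpayer
Result = "without politics level taxpayer"


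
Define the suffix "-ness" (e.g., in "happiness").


Suffix: -ness
Example: happiness = happy + -ness, with a spelling change
Meaning = state of being


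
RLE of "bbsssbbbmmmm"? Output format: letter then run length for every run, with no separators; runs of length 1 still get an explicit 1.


String: "bbsssbbbmmmm"
Scanning for consecutive runs:
  'b' x 2
  's' x 3
  'b' x 3
  'm' x 4
RLE = "b2s3b3m4"


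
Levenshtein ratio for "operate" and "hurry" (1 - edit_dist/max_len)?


Word 1: "operate" (length 7)
Word 2: "hurry" (length 5)
One optimal edit sequence:
  1. delete 'o'  (+1)
  2. substitute 'p' -> 'h'  (+1)
  3. substitute 'e' -> 'u'  (+1)
  4. keep 'r'
  5. delete 'a'  (+1)
  6. substitute 't' -> 'r'  (+1)
  7. substitute 'e' -> 'y'  (+1)
Edit distance = 6
Max length = max(7, 5) = 7
Similarity = 1 - 6/7
= 0.1429


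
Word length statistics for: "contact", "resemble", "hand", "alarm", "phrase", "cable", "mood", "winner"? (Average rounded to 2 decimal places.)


Lengths: "contact"=7, "resemble"=8, "hand"=4, "alarm"=5, "phrase"=6, "cable"=5, "mood"=4, "winner"=6
Sum = 45, Count = 8
Average = 45/8 = 5.63
= avg=5.63, min=4, max=8


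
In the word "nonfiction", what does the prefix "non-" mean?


Prefix: non-
As in: nonfiction -> non- + fiction
Meaning = not


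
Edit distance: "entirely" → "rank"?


Word 1: "entirely" (length 8)
Word 2: "rank" (length 4)
One optimal edit sequence (insert/delete/substitute each cost 1):
  1. delete 'e'  (+1)
  2. delete 'n'  (+1)
  3. delete 't'  (+1)
  4. delete 'i'  (+1)
  5. keep 'r'
  6. substitute 'e' -> 'a'  (+1)
  7. substitute 'l' -> 'n'  (+1)
  8. substitute 'y' -> 'k'  (+1)
Total edit operations: 7
Edit distance = 7


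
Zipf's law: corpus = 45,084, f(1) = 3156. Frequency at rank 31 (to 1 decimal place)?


Zipf's law: f(r) = f(1) / r
f(1) = 3156
f(31) = 3156 / 31
= 101.8 occurrences


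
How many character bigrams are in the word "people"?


Word: "people" (length 6)
Number of 2-grams = length - 2 + 1 = 6 - 2 + 1
= 5


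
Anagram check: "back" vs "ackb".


Word 1: "back" → sorted: abck
Word 2: "ackb" → sorted: abck
Same letters? abck == abck
Anagram = Yes


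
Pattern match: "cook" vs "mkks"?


Pattern of "cook": [0, 1, 1, 2]
Pattern of "mkks": [0, 1, 1, 2]
Patterns match
Same pattern = Yes


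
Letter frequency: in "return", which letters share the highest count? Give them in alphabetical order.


Word: "return"
Letter counts:
  'e': 1
  'n': 1
  'r': 2
  't': 1
  'u': 1
Maximum count = 2
Most frequent = 'r' (2 times each)


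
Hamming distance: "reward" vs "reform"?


Comparing character by character (same length = 6):
  Pos 0: 'r' vs 'r' =
  Pos 1: 'e' vs 'e' =
  Pos 2: 'w' vs 'f' !=
  Pos 3: 'a' vs 'o' !=
  Pos 4: 'r' vs 'r' =
  Pos 5: 'd' vs 'm' !=
Hamming distance = 3


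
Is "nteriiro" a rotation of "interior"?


Word: "interior", Candidate: "nteriiro"
Method: check if candidate is substring of word+word
"interiorinterior" contains "nteriiro"? No
Is rotation = No


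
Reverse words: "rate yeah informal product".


Original: "rate yeah informal product"
Words (1..n): rate | yeah | informal | product
Reversed (n..1): product | informal | yeah | rate
Result = "product informal yeah rate"


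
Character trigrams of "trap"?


Word: "trap" (length 4)
Number of trigrams = 4 - 3 + 1 = 2
  Position 0: "tra"
  Position 1: "rap"
Trigrams = "tra", "rap"


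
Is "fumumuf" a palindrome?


Word: "fumumuf"
Reversed: "fumumuf"
Forward == Backward? fumumuf == fumumuf
Palindrome = Yes


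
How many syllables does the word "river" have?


Word: "river"
Syllable breakdown: riv-er
Counting: 2 parts
= 2 syllables


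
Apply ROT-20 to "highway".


Word: "highway"
Shift: 20
Each letter → (letter + shift) mod 26:
  'h' (7) + 20 = 1 → 'b'
  'i' (8) + 20 = 2 → 'c'
  'g' (6) + 20 = 0 → 'a'
  'h' (7) + 20 = 1 → 'b'
  'w' (22) + 20 = 16 → 'q'
  'a' (0) + 20 = 20 → 'u'
  'y' (24) + 20 = 18 → 's'
Result = "bcabqus"


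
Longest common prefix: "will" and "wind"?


Word 1: "will"
Word 2: "wind"
Comparing from start:
  Pos 0: 'w' == 'w'
  Pos 1: 'i' == 'i'
  Pos 2: 'l' != 'n' (stop)
LCP = "wi" (length 2)


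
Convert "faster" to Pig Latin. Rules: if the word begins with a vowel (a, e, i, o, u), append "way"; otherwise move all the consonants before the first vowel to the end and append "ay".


Word: "faster"
Starts with consonant(s) → move to end, add 'ay'
Consonant cluster: "f"
Pig Latin = "asterfay"


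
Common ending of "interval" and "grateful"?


Word 1: "interval"
Word 2: "grateful"
Comparing from end:
  Pos -1: 'l' == 'l'
  Pos -2: 'a' != 'u' (stop)
LCS = "l" (length 1)


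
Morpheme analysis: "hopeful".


Word: "hopeful"
Morphemes: hope + -ful
Each morpheme carries meaning
= 2 morphemes


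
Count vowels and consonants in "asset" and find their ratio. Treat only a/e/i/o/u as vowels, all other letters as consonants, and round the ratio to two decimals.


Word: "asset"
Vowels (a,e,i,o,u): 2
Consonants: 3
Ratio = 2/3
= 0.67


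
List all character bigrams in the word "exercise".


Word: "exercise" (length 8)
Number of bigrams = 8 - 2 + 1 = 7
  Position 0: "ex"
  Position 1: "xe"
  Position 2: "er"
  Position 3: "rc"
  Position 4: "ci"
  Position 5: "is"
  Position 6: "se"
Bigrams = "ex", "xe", "er", "rc", "ci", "is", "se"


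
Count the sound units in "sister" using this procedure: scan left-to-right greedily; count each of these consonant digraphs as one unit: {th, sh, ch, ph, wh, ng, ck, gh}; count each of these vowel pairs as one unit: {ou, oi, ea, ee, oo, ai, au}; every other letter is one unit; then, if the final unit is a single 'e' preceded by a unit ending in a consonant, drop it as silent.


Word: "sister" (6 letters)
Left-to-right scan:
  (1) 's' (letter)
  (2) 'i' (letter)
  (3) 's' (letter)
  (4) 't' (letter)
  (5) 'e' (letter)
  (6) 'r' (letter)
Units from scan: 6
Sound units = 6 units


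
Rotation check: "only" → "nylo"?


Word: "only", Candidate: "nylo"
Method: check if candidate is substring of word+word
"onlyonly" contains "nylo"? No
Is rotation = No


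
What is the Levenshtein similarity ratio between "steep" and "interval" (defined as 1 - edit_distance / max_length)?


Word 1: "steep" (length 5)
Word 2: "interval" (length 8)
One optimal edit sequence:
  1. insert 'i'  (+1)
  2. substitute 's' -> 'n'  (+1)
  3. keep 't'
  4. keep 'e'
  5. insert 'r'  (+1)
  6. insert 'v'  (+1)
  7. substitute 'e' -> 'a'  (+1)
  8. substitute 'p' -> 'l'  (+1)
Edit distance = 6
Max length = max(5, 8) = 8
Similarity = 1 - 6/8
= 0.2500


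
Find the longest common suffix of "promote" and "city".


Word 1: "promote"
Word 2: "city"
Comparing from end:
  Pos -1: 'e' != 'y' (stop)
LCS = "" (length 0)


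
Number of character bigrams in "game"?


Word: "game" (length 4)
Number of 2-grams = length - 2 + 1 = 4 - 2 + 1
= 3


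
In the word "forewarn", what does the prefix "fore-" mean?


Prefix: fore-
Example: forewarn (fore- + warn)
Meaning = before


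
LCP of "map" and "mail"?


Word 1: "map"
Word 2: "mail"
Comparing from start:
  Pos 0: 'm' == 'm'
  Pos 1: 'a' == 'a'
  Pos 2: 'p' != 'i' (stop)
LCP = "ma" (length 2)


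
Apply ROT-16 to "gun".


Word: "gun"
Shift: 16
Each letter → (letter + shift) mod 26:
  'g' (6) + 16 = 22 → 'w'
  'u' (20) + 16 = 10 → 'k'
  'n' (13) + 16 = 3 → 'd'
Result = "wkd"


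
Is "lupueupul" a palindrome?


Word: "lupueupul"
Reversed: "lupueupul"
Forward == Backward? lupueupul == lupueupul
Palindrome = Yes


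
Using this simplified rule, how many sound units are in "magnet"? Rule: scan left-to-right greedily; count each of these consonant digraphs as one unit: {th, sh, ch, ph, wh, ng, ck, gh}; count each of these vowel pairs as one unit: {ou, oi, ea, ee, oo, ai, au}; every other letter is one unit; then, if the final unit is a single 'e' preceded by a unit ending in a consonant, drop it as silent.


Word: "magnet" (6 letters)
Left-to-right scan:
  [1] 'm' (letter)
  [2] 'a' (letter)
  [3] 'g' (letter)
  [4] 'n' (letter)
  [5] 'e' (letter)
  [6] 't' (letter)
Units from scan: 6
Sound units = 6 units


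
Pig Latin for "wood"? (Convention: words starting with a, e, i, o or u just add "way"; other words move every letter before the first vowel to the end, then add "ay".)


Word: "wood"
Starts with consonant(s) → move to end, add 'ay'
Consonant cluster: "w"
Pig Latin = "oodway"


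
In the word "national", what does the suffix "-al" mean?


Suffix: -al
Example: national = nation + -al
Meaning = relating to


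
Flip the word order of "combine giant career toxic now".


Original: "combine giant career toxic now"
Words (1..n): combine | giant | career | toxic | now
Reversed (n..1): now | toxic | career | giant | combine
Result = "now toxic career giant combine"


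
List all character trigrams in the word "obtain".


Word: "obtain" (length 6)
Number of trigrams = 6 - 3 + 1 = 4
  Position 0: "obt"
  Position 1: "bta"
  Position 2: "tai"
  Position 3: "ain"
Trigrams = "obt", "bta", "tai", "ain"


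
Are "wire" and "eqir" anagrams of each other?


Word 1: "wire" → sorted: eirw
Word 2: "eqir" → sorted: eiqr
Same letters? eirw != eiqr
Anagram = No


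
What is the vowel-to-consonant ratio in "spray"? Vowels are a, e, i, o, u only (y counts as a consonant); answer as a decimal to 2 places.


Word: "spray"
Vowels (a,e,i,o,u): 1
Consonants: 4
Ratio = 1/4
= 0.25


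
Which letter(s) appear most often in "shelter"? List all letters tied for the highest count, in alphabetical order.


Word: "shelter"
Letter counts:
  'e': 2
  'h': 1
  'l': 1
  'r': 1
  's': 1
  't': 1
Maximum count = 2
Most frequent = 'e' (2 times each)


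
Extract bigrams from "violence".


Word: "violence" (length 8)
Number of bigrams = 8 - 2 + 1 = 7
  Position 0: "vi"
  Position 1: "io"
  Position 2: "ol"
  Position 3: "le"
  Position 4: "en"
  Position 5: "nc"
  Position 6: "ce"
Bigrams = "vi", "io", "ol", "le", "en", "nc", "ce"


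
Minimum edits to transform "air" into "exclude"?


Word 1: "air" (length 3)
Word 2: "exclude" (length 7)
One optimal edit sequence (insert/delete/substitute each cost 1):
  1. insert 'e'  (+1)
  2. insert 'x'  (+1)
  3. insert 'c'  (+1)
  4. insert 'l'  (+1)
  5. substitute 'a' -> 'u'  (+1)
  6. substitute 'i' -> 'd'  (+1)
  7. substitute 'r' -> 'e'  (+1)
Total edit operations: 7
Edit distance = 7


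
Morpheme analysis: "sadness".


Word: "sadness"
Morphemes: sad | -ness
Each morpheme carries meaning
= 2 morphemes


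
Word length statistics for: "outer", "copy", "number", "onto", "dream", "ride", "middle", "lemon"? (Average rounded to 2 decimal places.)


Lengths: "outer"=5, "copy"=4, "number"=6, "onto"=4, "dream"=5, "ride"=4, "middle"=6, "lemon"=5
Sum = 39, Count = 8
Average = 39/8 = 4.88
= avg=4.88, min=4, max=6


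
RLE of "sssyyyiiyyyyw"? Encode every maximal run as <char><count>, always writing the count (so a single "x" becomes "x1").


String: "sssyyyiiyyyyw"
Scanning for consecutive runs:
  's' x 3
  'y' x 3
  'i' x 2
  'y' x 4
  'w' x 1
RLE = "s3y3i2y4w1"


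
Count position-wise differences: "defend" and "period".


Comparing character by character (same length = 6):
  Pos 0: 'd' vs 'p' !=
  Pos 1: 'e' vs 'e' =
  Pos 2: 'f' vs 'r' !=
  Pos 3: 'e' vs 'i' !=
  Pos 4: 'n' vs 'o' !=
  Pos 5: 'd' vs 'd' =
Hamming distance = 4


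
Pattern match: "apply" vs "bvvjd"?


Pattern of "apply": [0, 1, 1, 2, 3]
Pattern of "bvvjd": [0, 1, 1, 2, 3]
Patterns match
Same pattern = Yes


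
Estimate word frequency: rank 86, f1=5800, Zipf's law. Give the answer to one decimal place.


Zipf's law: f(r) = f(1) / r
f(1) = 5800
f(86) = 5800 / 86
= 67.4 occurrences


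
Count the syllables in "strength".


Word: "strength"
Syllable breakdown: strength
Counting: 1 part
= 1 syllable


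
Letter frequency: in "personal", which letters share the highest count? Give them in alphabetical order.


Word: "personal"
Letter counts:
  'a': 1
  'e': 1
  'l': 1
  'n': 1
  'o': 1
  'p': 1
  'r': 1
  's': 1
Maximum count = 1
Most frequent = 'a', 'e', 'l', 'n', 'o', 'p', 'r', 's' (1 time each)


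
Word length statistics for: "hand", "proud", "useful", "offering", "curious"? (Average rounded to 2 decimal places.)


Lengths: "hand"=4, "proud"=5, "useful"=6, "offering"=8, "curious"=7
Sum = 30, Count = 5
Average = 30/5 = 6.00
= avg=6.00, min=4, max=8


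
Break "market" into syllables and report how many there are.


Word: "market"
Syllable breakdown: mar · ket
Counting: 2 parts
= 2 syllables


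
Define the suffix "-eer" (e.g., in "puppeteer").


Suffix: -eer
Example: puppeteer = puppet + -eer
Meaning = one who is concerned with


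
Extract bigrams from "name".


Word: "name" (length 4)
Number of bigrams = 4 - 2 + 1 = 3
  Position 0: "na"
  Position 1: "am"
  Position 2: "me"
Bigrams = "na", "am", "me"


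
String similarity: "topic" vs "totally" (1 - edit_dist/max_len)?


Word 1: "topic" (length 5)
Word 2: "totally" (length 7)
One optimal edit sequence:
  1. keep 't'
  2. keep 'o'
  3. insert 't'  (+1)
  4. insert 'a'  (+1)
  5. substitute 'p' -> 'l'  (+1)
  6. substitute 'i' -> 'l'  (+1)
  7. substitute 'c' -> 'y'  (+1)
Edit distance = 5
Max length = max(5, 7) = 7
Similarity = 1 - 5/7
= 0.2857


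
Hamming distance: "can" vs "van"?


Comparing character by character (same length = 3):
  Pos 0: 'c' vs 'v' !=
  Pos 1: 'a' vs 'a' =
  Pos 2: 'n' vs 'n' =
Hamming distance = 1


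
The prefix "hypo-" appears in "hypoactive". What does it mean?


Prefix: hypo-
Example: hypoactive = hypo- + active
Meaning = under / below normal


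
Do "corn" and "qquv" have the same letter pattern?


Pattern of "corn": [0, 1, 2, 3]
Pattern of "qquv": [0, 0, 1, 2]
Patterns do not match
Same pattern = No


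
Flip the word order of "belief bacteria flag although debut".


Original: "belief bacteria flag although debut"
Words (1..n): belief | bacteria | flag | although | debut
Reversed (n..1): debut | although | flag | bacteria | belief
Result = "debut although flag bacteria belief"


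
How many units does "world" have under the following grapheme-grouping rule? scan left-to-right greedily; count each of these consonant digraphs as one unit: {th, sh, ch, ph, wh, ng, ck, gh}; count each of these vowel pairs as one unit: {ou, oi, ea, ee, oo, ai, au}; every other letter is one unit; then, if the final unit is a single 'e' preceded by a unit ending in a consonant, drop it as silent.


Word: "world" (5 letters)
Left-to-right scan:
  1. 'w' (letter)
  2. 'o' (letter)
  3. 'r' (letter)
  4. 'l' (letter)
  5. 'd' (letter)
Units from scan: 5
Sound units = 5 units
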